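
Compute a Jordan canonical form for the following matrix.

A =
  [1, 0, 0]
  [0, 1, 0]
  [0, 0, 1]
J_1(1) ⊕ J_1(1) ⊕ J_1(1)

The characteristic polynomial is
  det(x·I − A) = x^3 - 3*x^2 + 3*x - 1 = (x - 1)^3

Eigenvalues and multiplicities (the geometric multiplicity of λ is n − rank(A − λI), which equals the number of Jordan blocks for λ):
  λ = 1: algebraic multiplicity = 3, geometric multiplicity = 3

Determining the block sizes for each eigenvalue:
  λ = 1: gm = am = 3, so every block has size 1 → block sizes [1, 1, 1]

Assembling the blocks gives a Jordan form
J =
  [1, 0, 0]
  [0, 1, 0]
  [0, 0, 1]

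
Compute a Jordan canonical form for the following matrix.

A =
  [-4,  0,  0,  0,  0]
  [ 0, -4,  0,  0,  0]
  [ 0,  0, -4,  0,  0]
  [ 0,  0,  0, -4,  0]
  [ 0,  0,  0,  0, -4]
J_1(-4) ⊕ J_1(-4) ⊕ J_1(-4) ⊕ J_1(-4) ⊕ J_1(-4)

The characteristic polynomial is
  det(x·I − A) = x^5 + 20*x^4 + 160*x^3 + 640*x^2 + 1280*x + 1024 = (x + 4)^5

Eigenvalues and multiplicities (the geometric multiplicity of λ is n − rank(A − λI), which equals the number of Jordan blocks for λ):
  λ = -4: algebraic multiplicity = 5, geometric multiplicity = 5

Determining the block sizes for each eigenvalue:
  λ = -4: gm = am = 5, so every block has size 1 → block sizes [1, 1, 1, 1, 1]

Assembling the blocks gives a Jordan form
J =
  [-4,  0,  0,  0,  0]
  [ 0, -4,  0,  0,  0]
  [ 0,  0, -4,  0,  0]
  [ 0,  0,  0, -4,  0]
  [ 0,  0,  0,  0, -4]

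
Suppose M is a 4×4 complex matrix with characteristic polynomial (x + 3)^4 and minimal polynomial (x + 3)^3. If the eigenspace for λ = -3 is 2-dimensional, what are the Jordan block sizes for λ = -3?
Block sizes for λ = -3: [3, 1]

Step 1 — from the characteristic polynomial, algebraic multiplicity of λ = -3 is 4. From dim ker(M − (-3)·I) = 2, there are exactly 2 Jordan blocks for λ = -3.
Step 2 — from the minimal polynomial, the factor (x + 3)^3 tells us the largest block for λ = -3 has size 3.
Step 3 — with total size 4, 2 blocks, and largest block 3, the block sizes (in nonincreasing order) are [3, 1].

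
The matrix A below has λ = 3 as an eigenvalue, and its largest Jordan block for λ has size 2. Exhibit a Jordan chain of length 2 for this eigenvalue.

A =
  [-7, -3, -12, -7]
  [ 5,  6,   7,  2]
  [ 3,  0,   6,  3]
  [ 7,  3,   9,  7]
A Jordan chain for λ = 3 of length 2:
v_1 = (-10, 5, 3, 7)ᵀ
v_2 = (1, 0, 0, 0)ᵀ

Let N = A − (3)·I. We want v_2 with N^2 v_2 = 0 but N^1 v_2 ≠ 0; then v_{j-1} := N · v_j for j = 2, …, 2.

Pick v_2 = (1, 0, 0, 0)ᵀ.
Then v_1 = N · v_2 = (-10, 5, 3, 7)ᵀ.

Sanity check: (A − (3)·I) v_1 = (0, 0, 0, 0)ᵀ = 0. ✓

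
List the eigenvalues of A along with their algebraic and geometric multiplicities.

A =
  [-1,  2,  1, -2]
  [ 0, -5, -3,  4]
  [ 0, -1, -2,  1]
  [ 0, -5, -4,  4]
λ = -1: alg = 4, geom = 2

Step 1 — factor the characteristic polynomial to read off the algebraic multiplicities:
  χ_A(x) = (x + 1)^4

Step 2 — compute geometric multiplicities via the rank-nullity identity g(λ) = n − rank(A − λI):
  rank(A − (-1)·I) = 2, so dim ker(A − (-1)·I) = n − 2 = 2

Summary:
  λ = -1: algebraic multiplicity = 4, geometric multiplicity = 2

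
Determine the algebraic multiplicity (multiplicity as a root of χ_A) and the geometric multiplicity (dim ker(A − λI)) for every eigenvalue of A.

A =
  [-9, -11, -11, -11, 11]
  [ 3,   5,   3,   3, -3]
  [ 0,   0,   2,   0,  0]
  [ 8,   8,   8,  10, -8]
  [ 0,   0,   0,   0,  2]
λ = 2: alg = 5, geom = 4

Step 1 — factor the characteristic polynomial to read off the algebraic multiplicities:
  χ_A(x) = (x - 2)^5

Step 2 — compute geometric multiplicities via the rank-nullity identity g(λ) = n − rank(A − λI):
  rank(A − (2)·I) = 1, so dim ker(A − (2)·I) = n − 1 = 4

Summary:
  λ = 2: algebraic multiplicity = 5, geometric multiplicity = 4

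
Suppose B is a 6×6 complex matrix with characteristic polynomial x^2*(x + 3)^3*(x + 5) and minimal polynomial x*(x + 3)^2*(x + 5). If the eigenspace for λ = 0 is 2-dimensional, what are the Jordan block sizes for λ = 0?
Block sizes for λ = 0: [1, 1]

Step 1 — from the characteristic polynomial, algebraic multiplicity of λ = 0 is 2. From dim ker(B − (0)·I) = 2, there are exactly 2 Jordan blocks for λ = 0.
Step 2 — from the minimal polynomial, the factor (x − 0) tells us the largest block for λ = 0 has size 1.
Step 3 — with total size 2, 2 blocks, and largest block 1, the block sizes (in nonincreasing order) are [1, 1].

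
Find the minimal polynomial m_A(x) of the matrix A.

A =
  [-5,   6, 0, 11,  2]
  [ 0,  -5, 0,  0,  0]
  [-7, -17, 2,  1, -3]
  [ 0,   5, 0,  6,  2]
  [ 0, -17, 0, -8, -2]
x^4 + 6*x^3 - 11*x^2 - 60*x + 100

The characteristic polynomial is χ_A(x) = (x - 2)^3*(x + 5)^2, so the eigenvalues are known. The minimal polynomial is
  m_A(x) = Π_λ (x − λ)^{k_λ}
where k_λ is the size of the *largest* Jordan block for λ (equivalently, the smallest k with (A − λI)^k v = 0 for every generalised eigenvector v of λ).

  λ = -5: largest Jordan block has size 2, contributing (x + 5)^2
  λ = 2: largest Jordan block has size 2, contributing (x − 2)^2

So m_A(x) = (x - 2)^2*(x + 5)^2 = x^4 + 6*x^3 - 11*x^2 - 60*x + 100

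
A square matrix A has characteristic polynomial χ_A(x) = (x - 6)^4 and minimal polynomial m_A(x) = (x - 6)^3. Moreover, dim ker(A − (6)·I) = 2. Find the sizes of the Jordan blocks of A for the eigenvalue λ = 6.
Block sizes for λ = 6: [3, 1]

Step 1 — from the characteristic polynomial, algebraic multiplicity of λ = 6 is 4. From dim ker(A − (6)·I) = 2, there are exactly 2 Jordan blocks for λ = 6.
Step 2 — from the minimal polynomial, the factor (x − 6)^3 tells us the largest block for λ = 6 has size 3.
Step 3 — with total size 4, 2 blocks, and largest block 3, the block sizes (in nonincreasing order) are [3, 1].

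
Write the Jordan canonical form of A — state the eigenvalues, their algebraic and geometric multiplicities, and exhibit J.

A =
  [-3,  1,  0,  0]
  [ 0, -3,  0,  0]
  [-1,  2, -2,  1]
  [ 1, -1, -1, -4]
J_2(-3) ⊕ J_2(-3)

The characteristic polynomial is
  det(x·I − A) = x^4 + 12*x^3 + 54*x^2 + 108*x + 81 = (x + 3)^4

Eigenvalues and multiplicities (the geometric multiplicity of λ is n − rank(A − λI), which equals the number of Jordan blocks for λ):
  λ = -3: algebraic multiplicity = 4, geometric multiplicity = 2

Determining the block sizes for each eigenvalue:
  λ = -3: with am = 4 and gm = 2, the partition is not yet determined (e.g. several partitions of 4 into 2 parts exist). Let N = A − (-3)·I. Computing rank(N^1) = 2, rank(N^2) = 0; the number of blocks of size ≥ j is rank(N^{j−1}) − rank(N^j), giving [2, 2]. So we have 2 block(s) of size 2 → block sizes [2, 2]

Assembling the blocks gives a Jordan form
J =
  [-3,  1,  0,  0]
  [ 0, -3,  0,  0]
  [ 0,  0, -3,  1]
  [ 0,  0,  0, -3]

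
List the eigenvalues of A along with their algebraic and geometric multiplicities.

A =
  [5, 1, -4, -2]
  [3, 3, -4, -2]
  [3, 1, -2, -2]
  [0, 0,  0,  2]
λ = 2: alg = 4, geom = 3

Step 1 — factor the characteristic polynomial to read off the algebraic multiplicities:
  χ_A(x) = (x - 2)^4

Step 2 — compute geometric multiplicities via the rank-nullity identity g(λ) = n − rank(A − λI):
  rank(A − (2)·I) = 1, so dim ker(A − (2)·I) = n − 1 = 3

Summary:
  λ = 2: algebraic multiplicity = 4, geometric multiplicity = 3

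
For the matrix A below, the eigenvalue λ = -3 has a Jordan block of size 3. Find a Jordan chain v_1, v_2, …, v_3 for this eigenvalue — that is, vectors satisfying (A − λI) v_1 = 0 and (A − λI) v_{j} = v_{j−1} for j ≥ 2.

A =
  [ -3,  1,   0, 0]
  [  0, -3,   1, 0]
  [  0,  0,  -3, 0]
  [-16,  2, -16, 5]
A Jordan chain for λ = -3 of length 3:
v_1 = (-1, 0, 0, -2)ᵀ
v_2 = (0, -1, 0, 0)ᵀ
v_3 = (1, 0, -1, 0)ᵀ

Let N = A − (-3)·I. We want v_3 with N^3 v_3 = 0 but N^2 v_3 ≠ 0; then v_{j-1} := N · v_j for j = 3, …, 2.

Pick v_3 = (1, 0, -1, 0)ᵀ.
Then v_2 = N · v_3 = (0, -1, 0, 0)ᵀ.
Then v_1 = N · v_2 = (-1, 0, 0, -2)ᵀ.

Sanity check: (A − (-3)·I) v_1 = (0, 0, 0, 0)ᵀ = 0. ✓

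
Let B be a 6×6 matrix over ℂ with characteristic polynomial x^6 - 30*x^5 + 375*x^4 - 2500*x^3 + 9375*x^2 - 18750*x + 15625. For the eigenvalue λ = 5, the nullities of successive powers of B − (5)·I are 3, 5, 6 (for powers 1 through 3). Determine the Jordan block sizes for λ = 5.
Block sizes for λ = 5: [3, 2, 1]

From the dimensions of kernels of powers, the number of Jordan blocks of size at least j is d_j − d_{j−1} where d_j = dim ker(N^j) (with d_0 = 0). Computing the differences gives [3, 2, 1].
The number of blocks of size exactly k is (#blocks of size ≥ k) − (#blocks of size ≥ k + 1), so the partition is: 1 block(s) of size 1, 1 block(s) of size 2, 1 block(s) of size 3.
In nonincreasing order the block sizes are [3, 2, 1].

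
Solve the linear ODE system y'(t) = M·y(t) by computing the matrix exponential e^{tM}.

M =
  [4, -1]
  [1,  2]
e^{tM} =
  [t*exp(3*t) + exp(3*t), -t*exp(3*t)]
  [t*exp(3*t), -t*exp(3*t) + exp(3*t)]

Strategy: write M = P · J · P⁻¹ where J is a Jordan canonical form, so e^{tM} = P · e^{tJ} · P⁻¹, and e^{tJ} can be computed block-by-block.

M has Jordan form
J =
  [3, 1]
  [0, 3]
(up to reordering of blocks).

Per-block formulas:
  For a 2×2 Jordan block J_2(3): exp(t · J_2(3)) = e^(3t)·(I + t·N), where N is the 2×2 nilpotent shift.

After assembling e^{tJ} and conjugating by P, we get:

e^{tM} =
  [t*exp(3*t) + exp(3*t), -t*exp(3*t)]
  [t*exp(3*t), -t*exp(3*t) + exp(3*t)]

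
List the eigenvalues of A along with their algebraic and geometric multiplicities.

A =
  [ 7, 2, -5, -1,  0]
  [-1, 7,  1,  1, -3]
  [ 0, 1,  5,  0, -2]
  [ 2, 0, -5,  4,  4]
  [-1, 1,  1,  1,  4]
λ = 5: alg = 3, geom = 2; λ = 6: alg = 2, geom = 1

Step 1 — factor the characteristic polynomial to read off the algebraic multiplicities:
  χ_A(x) = (x - 6)^2*(x - 5)^3

Step 2 — compute geometric multiplicities via the rank-nullity identity g(λ) = n − rank(A − λI):
  rank(A − (5)·I) = 3, so dim ker(A − (5)·I) = n − 3 = 2
  rank(A − (6)·I) = 4, so dim ker(A − (6)·I) = n − 4 = 1

Summary:
  λ = 5: algebraic multiplicity = 3, geometric multiplicity = 2
  λ = 6: algebraic multiplicity = 2, geometric multiplicity = 1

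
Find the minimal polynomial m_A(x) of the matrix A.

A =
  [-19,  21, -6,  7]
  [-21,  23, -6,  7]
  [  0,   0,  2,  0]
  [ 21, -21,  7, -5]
x^3 + x^2 - 16*x + 20

The characteristic polynomial is χ_A(x) = (x - 2)^3*(x + 5), so the eigenvalues are known. The minimal polynomial is
  m_A(x) = Π_λ (x − λ)^{k_λ}
where k_λ is the size of the *largest* Jordan block for λ (equivalently, the smallest k with (A − λI)^k v = 0 for every generalised eigenvector v of λ).

  λ = -5: largest Jordan block has size 1, contributing (x + 5)
  λ = 2: largest Jordan block has size 2, contributing (x − 2)^2

So m_A(x) = (x - 2)^2*(x + 5) = x^3 + x^2 - 16*x + 20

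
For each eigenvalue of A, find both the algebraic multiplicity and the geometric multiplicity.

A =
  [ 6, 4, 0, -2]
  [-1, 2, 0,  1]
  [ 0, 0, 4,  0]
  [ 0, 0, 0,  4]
λ = 4: alg = 4, geom = 3

Step 1 — factor the characteristic polynomial to read off the algebraic multiplicities:
  χ_A(x) = (x - 4)^4

Step 2 — compute geometric multiplicities via the rank-nullity identity g(λ) = n − rank(A − λI):
  rank(A − (4)·I) = 1, so dim ker(A − (4)·I) = n − 1 = 3

Summary:
  λ = 4: algebraic multiplicity = 4, geometric multiplicity = 3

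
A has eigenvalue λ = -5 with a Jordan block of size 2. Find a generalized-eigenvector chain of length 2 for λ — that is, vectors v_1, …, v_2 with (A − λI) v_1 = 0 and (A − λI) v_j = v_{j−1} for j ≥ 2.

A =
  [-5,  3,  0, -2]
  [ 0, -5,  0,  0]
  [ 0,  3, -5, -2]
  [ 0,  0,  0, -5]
A Jordan chain for λ = -5 of length 2:
v_1 = (3, 0, 3, 0)ᵀ
v_2 = (0, 1, 0, 0)ᵀ

Let N = A − (-5)·I. We want v_2 with N^2 v_2 = 0 but N^1 v_2 ≠ 0; then v_{j-1} := N · v_j for j = 2, …, 2.

Pick v_2 = (0, 1, 0, 0)ᵀ.
Then v_1 = N · v_2 = (3, 0, 3, 0)ᵀ.

Sanity check: (A − (-5)·I) v_1 = (0, 0, 0, 0)ᵀ = 0. ✓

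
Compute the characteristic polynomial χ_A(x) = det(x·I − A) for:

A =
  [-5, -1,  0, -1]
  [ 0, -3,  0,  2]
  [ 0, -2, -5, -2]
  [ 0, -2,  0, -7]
x^4 + 20*x^3 + 150*x^2 + 500*x + 625

Expanding det(x·I − A) (e.g. by cofactor expansion or by noting that A is similar to its Jordan form J, which has the same characteristic polynomial as A) gives
  χ_A(x) = x^4 + 20*x^3 + 150*x^2 + 500*x + 625
which factors as (x + 5)^4. The eigenvalues (with algebraic multiplicities) are λ = -5 with multiplicity 4.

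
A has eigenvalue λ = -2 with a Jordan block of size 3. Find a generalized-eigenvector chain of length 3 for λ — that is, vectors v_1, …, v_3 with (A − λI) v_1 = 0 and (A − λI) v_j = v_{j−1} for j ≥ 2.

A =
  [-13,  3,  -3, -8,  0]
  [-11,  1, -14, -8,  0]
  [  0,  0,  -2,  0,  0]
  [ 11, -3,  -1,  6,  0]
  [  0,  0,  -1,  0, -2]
A Jordan chain for λ = -2 of length 3:
v_1 = (-1, -1, 0, 1, 0)ᵀ
v_2 = (-3, -14, 0, -1, -1)ᵀ
v_3 = (0, 0, 1, 0, 0)ᵀ

Let N = A − (-2)·I. We want v_3 with N^3 v_3 = 0 but N^2 v_3 ≠ 0; then v_{j-1} := N · v_j for j = 3, …, 2.

Pick v_3 = (0, 0, 1, 0, 0)ᵀ.
Then v_2 = N · v_3 = (-3, -14, 0, -1, -1)ᵀ.
Then v_1 = N · v_2 = (-1, -1, 0, 1, 0)ᵀ.

Sanity check: (A − (-2)·I) v_1 = (0, 0, 0, 0, 0)ᵀ = 0. ✓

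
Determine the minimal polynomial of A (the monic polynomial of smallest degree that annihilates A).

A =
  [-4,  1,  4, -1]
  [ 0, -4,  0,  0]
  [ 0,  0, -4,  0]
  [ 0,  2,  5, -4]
x^3 + 12*x^2 + 48*x + 64

The characteristic polynomial is χ_A(x) = (x + 4)^4, so the eigenvalues are known. The minimal polynomial is
  m_A(x) = Π_λ (x − λ)^{k_λ}
where k_λ is the size of the *largest* Jordan block for λ (equivalently, the smallest k with (A − λI)^k v = 0 for every generalised eigenvector v of λ).

  λ = -4: largest Jordan block has size 3, contributing (x + 4)^3

So m_A(x) = (x + 4)^3 = x^3 + 12*x^2 + 48*x + 64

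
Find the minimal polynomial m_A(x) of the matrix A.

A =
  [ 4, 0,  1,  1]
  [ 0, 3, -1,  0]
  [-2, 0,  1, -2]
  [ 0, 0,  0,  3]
x^3 - 8*x^2 + 21*x - 18

The characteristic polynomial is χ_A(x) = (x - 3)^3*(x - 2), so the eigenvalues are known. The minimal polynomial is
  m_A(x) = Π_λ (x − λ)^{k_λ}
where k_λ is the size of the *largest* Jordan block for λ (equivalently, the smallest k with (A − λI)^k v = 0 for every generalised eigenvector v of λ).

  λ = 2: largest Jordan block has size 1, contributing (x − 2)
  λ = 3: largest Jordan block has size 2, contributing (x − 3)^2

So m_A(x) = (x - 3)^2*(x - 2) = x^3 - 8*x^2 + 21*x - 18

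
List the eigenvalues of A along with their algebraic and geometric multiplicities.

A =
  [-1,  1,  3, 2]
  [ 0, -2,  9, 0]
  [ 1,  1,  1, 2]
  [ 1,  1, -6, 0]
λ = -2: alg = 2, geom = 2; λ = 1: alg = 2, geom = 1

Step 1 — factor the characteristic polynomial to read off the algebraic multiplicities:
  χ_A(x) = (x - 1)^2*(x + 2)^2

Step 2 — compute geometric multiplicities via the rank-nullity identity g(λ) = n − rank(A − λI):
  rank(A − (-2)·I) = 2, so dim ker(A − (-2)·I) = n − 2 = 2
  rank(A − (1)·I) = 3, so dim ker(A − (1)·I) = n − 3 = 1

Summary:
  λ = -2: algebraic multiplicity = 2, geometric multiplicity = 2
  λ = 1: algebraic multiplicity = 2, geometric multiplicity = 1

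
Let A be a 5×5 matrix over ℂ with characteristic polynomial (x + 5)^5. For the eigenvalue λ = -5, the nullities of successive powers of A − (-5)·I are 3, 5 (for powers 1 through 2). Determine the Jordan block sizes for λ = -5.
Block sizes for λ = -5: [2, 2, 1]

From the dimensions of kernels of powers, the number of Jordan blocks of size at least j is d_j − d_{j−1} where d_j = dim ker(N^j) (with d_0 = 0). Computing the differences gives [3, 2].
The number of blocks of size exactly k is (#blocks of size ≥ k) − (#blocks of size ≥ k + 1), so the partition is: 1 block(s) of size 1, 2 block(s) of size 2.
In nonincreasing order the block sizes are [2, 2, 1].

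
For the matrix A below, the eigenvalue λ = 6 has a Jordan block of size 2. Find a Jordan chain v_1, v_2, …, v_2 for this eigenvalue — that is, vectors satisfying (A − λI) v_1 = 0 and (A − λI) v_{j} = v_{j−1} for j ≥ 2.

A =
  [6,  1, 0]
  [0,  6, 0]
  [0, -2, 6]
A Jordan chain for λ = 6 of length 2:
v_1 = (1, 0, -2)ᵀ
v_2 = (0, 1, 0)ᵀ

Let N = A − (6)·I. We want v_2 with N^2 v_2 = 0 but N^1 v_2 ≠ 0; then v_{j-1} := N · v_j for j = 2, …, 2.

Pick v_2 = (0, 1, 0)ᵀ.
Then v_1 = N · v_2 = (1, 0, -2)ᵀ.

Sanity check: (A − (6)·I) v_1 = (0, 0, 0)ᵀ = 0. ✓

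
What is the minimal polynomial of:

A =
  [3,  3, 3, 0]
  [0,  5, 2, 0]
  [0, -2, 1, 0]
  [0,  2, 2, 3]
x^2 - 6*x + 9

The characteristic polynomial is χ_A(x) = (x - 3)^4, so the eigenvalues are known. The minimal polynomial is
  m_A(x) = Π_λ (x − λ)^{k_λ}
where k_λ is the size of the *largest* Jordan block for λ (equivalently, the smallest k with (A − λI)^k v = 0 for every generalised eigenvector v of λ).

  λ = 3: largest Jordan block has size 2, contributing (x − 3)^2

So m_A(x) = (x - 3)^2 = x^2 - 6*x + 9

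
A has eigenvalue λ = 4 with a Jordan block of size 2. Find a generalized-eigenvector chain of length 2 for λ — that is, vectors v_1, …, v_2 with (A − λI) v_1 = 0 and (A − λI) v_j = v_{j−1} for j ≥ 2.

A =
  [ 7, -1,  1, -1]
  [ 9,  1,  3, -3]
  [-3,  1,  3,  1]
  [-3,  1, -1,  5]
A Jordan chain for λ = 4 of length 2:
v_1 = (3, 9, -3, -3)ᵀ
v_2 = (1, 0, 0, 0)ᵀ

Let N = A − (4)·I. We want v_2 with N^2 v_2 = 0 but N^1 v_2 ≠ 0; then v_{j-1} := N · v_j for j = 2, …, 2.

Pick v_2 = (1, 0, 0, 0)ᵀ.
Then v_1 = N · v_2 = (3, 9, -3, -3)ᵀ.

Sanity check: (A − (4)·I) v_1 = (0, 0, 0, 0)ᵀ = 0. ✓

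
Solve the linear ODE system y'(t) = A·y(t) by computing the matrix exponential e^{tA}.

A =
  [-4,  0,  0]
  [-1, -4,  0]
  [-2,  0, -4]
e^{tA} =
  [exp(-4*t), 0, 0]
  [-t*exp(-4*t), exp(-4*t), 0]
  [-2*t*exp(-4*t), 0, exp(-4*t)]

Strategy: write A = P · J · P⁻¹ where J is a Jordan canonical form, so e^{tA} = P · e^{tJ} · P⁻¹, and e^{tJ} can be computed block-by-block.

A has Jordan form
J =
  [-4,  1,  0]
  [ 0, -4,  0]
  [ 0,  0, -4]
(up to reordering of blocks).

Per-block formulas:
  For a 1×1 block at λ = -4: exp(t · [-4]) = [e^(-4t)].
  For a 2×2 Jordan block J_2(-4): exp(t · J_2(-4)) = e^(-4t)·(I + t·N), where N is the 2×2 nilpotent shift.

After assembling e^{tJ} and conjugating by P, we get:

e^{tA} =
  [exp(-4*t), 0, 0]
  [-t*exp(-4*t), exp(-4*t), 0]
  [-2*t*exp(-4*t), 0, exp(-4*t)]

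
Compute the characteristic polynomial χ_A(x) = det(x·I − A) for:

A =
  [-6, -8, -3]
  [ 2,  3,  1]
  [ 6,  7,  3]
x^3

Expanding det(x·I − A) (e.g. by cofactor expansion or by noting that A is similar to its Jordan form J, which has the same characteristic polynomial as A) gives
  χ_A(x) = x^3
which factors as x^3. The eigenvalues (with algebraic multiplicities) are λ = 0 with multiplicity 3.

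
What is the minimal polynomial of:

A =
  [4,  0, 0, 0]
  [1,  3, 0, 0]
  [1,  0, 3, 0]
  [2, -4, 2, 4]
x^2 - 7*x + 12

The characteristic polynomial is χ_A(x) = (x - 4)^2*(x - 3)^2, so the eigenvalues are known. The minimal polynomial is
  m_A(x) = Π_λ (x − λ)^{k_λ}
where k_λ is the size of the *largest* Jordan block for λ (equivalently, the smallest k with (A − λI)^k v = 0 for every generalised eigenvector v of λ).

  λ = 3: largest Jordan block has size 1, contributing (x − 3)
  λ = 4: largest Jordan block has size 1, contributing (x − 4)

So m_A(x) = (x - 4)*(x - 3) = x^2 - 7*x + 12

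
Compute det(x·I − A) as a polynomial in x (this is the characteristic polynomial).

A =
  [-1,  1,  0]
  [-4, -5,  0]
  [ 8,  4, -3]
x^3 + 9*x^2 + 27*x + 27

Expanding det(x·I − A) (e.g. by cofactor expansion or by noting that A is similar to its Jordan form J, which has the same characteristic polynomial as A) gives
  χ_A(x) = x^3 + 9*x^2 + 27*x + 27
which factors as (x + 3)^3. The eigenvalues (with algebraic multiplicities) are λ = -3 with multiplicity 3.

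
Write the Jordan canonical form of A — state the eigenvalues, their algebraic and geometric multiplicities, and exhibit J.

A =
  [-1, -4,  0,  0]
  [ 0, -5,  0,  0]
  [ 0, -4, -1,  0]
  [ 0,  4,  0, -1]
J_1(-5) ⊕ J_1(-1) ⊕ J_1(-1) ⊕ J_1(-1)

The characteristic polynomial is
  det(x·I − A) = x^4 + 8*x^3 + 18*x^2 + 16*x + 5 = (x + 1)^3*(x + 5)

Eigenvalues and multiplicities (the geometric multiplicity of λ is n − rank(A − λI), which equals the number of Jordan blocks for λ):
  λ = -5: algebraic multiplicity = 1, geometric multiplicity = 1
  λ = -1: algebraic multiplicity = 3, geometric multiplicity = 3

Determining the block sizes for each eigenvalue:
  λ = -5: one block (gm = 1), so the single block has size am = 1 → block sizes [1]
  λ = -1: gm = am = 3, so every block has size 1 → block sizes [1, 1, 1]

Assembling the blocks gives a Jordan form
J =
  [-5,  0,  0,  0]
  [ 0, -1,  0,  0]
  [ 0,  0, -1,  0]
  [ 0,  0,  0, -1]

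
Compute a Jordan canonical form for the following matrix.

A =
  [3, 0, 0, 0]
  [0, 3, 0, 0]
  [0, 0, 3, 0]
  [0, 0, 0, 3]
J_1(3) ⊕ J_1(3) ⊕ J_1(3) ⊕ J_1(3)

The characteristic polynomial is
  det(x·I − A) = x^4 - 12*x^3 + 54*x^2 - 108*x + 81 = (x - 3)^4

Eigenvalues and multiplicities (the geometric multiplicity of λ is n − rank(A − λI), which equals the number of Jordan blocks for λ):
  λ = 3: algebraic multiplicity = 4, geometric multiplicity = 4

Determining the block sizes for each eigenvalue:
  λ = 3: gm = am = 4, so every block has size 1 → block sizes [1, 1, 1, 1]

Assembling the blocks gives a Jordan form
J =
  [3, 0, 0, 0]
  [0, 3, 0, 0]
  [0, 0, 3, 0]
  [0, 0, 0, 3]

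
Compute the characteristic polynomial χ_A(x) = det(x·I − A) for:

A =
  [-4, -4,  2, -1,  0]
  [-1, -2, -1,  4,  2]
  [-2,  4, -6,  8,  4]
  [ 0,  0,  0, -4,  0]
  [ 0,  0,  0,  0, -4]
x^5 + 20*x^4 + 160*x^3 + 640*x^2 + 1280*x + 1024

Expanding det(x·I − A) (e.g. by cofactor expansion or by noting that A is similar to its Jordan form J, which has the same characteristic polynomial as A) gives
  χ_A(x) = x^5 + 20*x^4 + 160*x^3 + 640*x^2 + 1280*x + 1024
which factors as (x + 4)^5. The eigenvalues (with algebraic multiplicities) are λ = -4 with multiplicity 5.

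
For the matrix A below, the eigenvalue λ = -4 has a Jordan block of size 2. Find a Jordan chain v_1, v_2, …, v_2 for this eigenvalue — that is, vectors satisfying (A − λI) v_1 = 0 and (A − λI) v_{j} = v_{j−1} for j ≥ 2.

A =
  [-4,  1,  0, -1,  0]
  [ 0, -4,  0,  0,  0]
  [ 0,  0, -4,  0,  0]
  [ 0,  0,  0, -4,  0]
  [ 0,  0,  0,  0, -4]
A Jordan chain for λ = -4 of length 2:
v_1 = (1, 0, 0, 0, 0)ᵀ
v_2 = (0, 1, 0, 0, 0)ᵀ

Let N = A − (-4)·I. We want v_2 with N^2 v_2 = 0 but N^1 v_2 ≠ 0; then v_{j-1} := N · v_j for j = 2, …, 2.

Pick v_2 = (0, 1, 0, 0, 0)ᵀ.
Then v_1 = N · v_2 = (1, 0, 0, 0, 0)ᵀ.

Sanity check: (A − (-4)·I) v_1 = (0, 0, 0, 0, 0)ᵀ = 0. ✓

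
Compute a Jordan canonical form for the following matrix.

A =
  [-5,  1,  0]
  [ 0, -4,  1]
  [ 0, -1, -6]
J_3(-5)

The characteristic polynomial is
  det(x·I − A) = x^3 + 15*x^2 + 75*x + 125 = (x + 5)^3

Eigenvalues and multiplicities (the geometric multiplicity of λ is n − rank(A − λI), which equals the number of Jordan blocks for λ):
  λ = -5: algebraic multiplicity = 3, geometric multiplicity = 1

Determining the block sizes for each eigenvalue:
  λ = -5: one block (gm = 1), so the single block has size am = 3 → block sizes [3]

Assembling the blocks gives a Jordan form
J =
  [-5,  1,  0]
  [ 0, -5,  1]
  [ 0,  0, -5]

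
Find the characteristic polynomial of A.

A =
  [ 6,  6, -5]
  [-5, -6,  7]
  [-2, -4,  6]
x^3 - 6*x^2 + 12*x - 8

Expanding det(x·I − A) (e.g. by cofactor expansion or by noting that A is similar to its Jordan form J, which has the same characteristic polynomial as A) gives
  χ_A(x) = x^3 - 6*x^2 + 12*x - 8
which factors as (x - 2)^3. The eigenvalues (with algebraic multiplicities) are λ = 2 with multiplicity 3.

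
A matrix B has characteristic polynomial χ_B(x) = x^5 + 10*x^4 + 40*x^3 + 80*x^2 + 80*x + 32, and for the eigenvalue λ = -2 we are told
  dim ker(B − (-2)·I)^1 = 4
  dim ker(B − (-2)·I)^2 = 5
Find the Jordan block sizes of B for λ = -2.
Block sizes for λ = -2: [2, 1, 1, 1]

From the dimensions of kernels of powers, the number of Jordan blocks of size at least j is d_j − d_{j−1} where d_j = dim ker(N^j) (with d_0 = 0). Computing the differences gives [4, 1].
The number of blocks of size exactly k is (#blocks of size ≥ k) − (#blocks of size ≥ k + 1), so the partition is: 3 block(s) of size 1, 1 block(s) of size 2.
In nonincreasing order the block sizes are [2, 1, 1, 1].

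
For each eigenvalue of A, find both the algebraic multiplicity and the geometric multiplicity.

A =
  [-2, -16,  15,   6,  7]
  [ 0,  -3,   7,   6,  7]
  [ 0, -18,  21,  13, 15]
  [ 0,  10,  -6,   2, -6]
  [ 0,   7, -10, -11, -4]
λ = -2: alg = 2, geom = 1; λ = 6: alg = 3, geom = 1

Step 1 — factor the characteristic polynomial to read off the algebraic multiplicities:
  χ_A(x) = (x - 6)^3*(x + 2)^2

Step 2 — compute geometric multiplicities via the rank-nullity identity g(λ) = n − rank(A − λI):
  rank(A − (-2)·I) = 4, so dim ker(A − (-2)·I) = n − 4 = 1
  rank(A − (6)·I) = 4, so dim ker(A − (6)·I) = n − 4 = 1

Summary:
  λ = -2: algebraic multiplicity = 2, geometric multiplicity = 1
  λ = 6: algebraic multiplicity = 3, geometric multiplicity = 1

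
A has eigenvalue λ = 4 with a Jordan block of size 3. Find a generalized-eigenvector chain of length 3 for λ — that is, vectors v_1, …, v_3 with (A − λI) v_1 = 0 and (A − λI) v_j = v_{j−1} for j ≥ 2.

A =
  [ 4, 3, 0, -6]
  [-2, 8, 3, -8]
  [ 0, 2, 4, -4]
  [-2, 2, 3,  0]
A Jordan chain for λ = 4 of length 3:
v_1 = (6, 8, 4, 4)ᵀ
v_2 = (0, -2, 0, -2)ᵀ
v_3 = (1, 0, 0, 0)ᵀ

Let N = A − (4)·I. We want v_3 with N^3 v_3 = 0 but N^2 v_3 ≠ 0; then v_{j-1} := N · v_j for j = 3, …, 2.

Pick v_3 = (1, 0, 0, 0)ᵀ.
Then v_2 = N · v_3 = (0, -2, 0, -2)ᵀ.
Then v_1 = N · v_2 = (6, 8, 4, 4)ᵀ.

Sanity check: (A − (4)·I) v_1 = (0, 0, 0, 0)ᵀ = 0. ✓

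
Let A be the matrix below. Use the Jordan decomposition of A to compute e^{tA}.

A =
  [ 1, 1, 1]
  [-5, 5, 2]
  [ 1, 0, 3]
e^{tA} =
  [-2*t*exp(3*t) + exp(3*t), t*exp(3*t), t*exp(3*t)]
  [t^2*exp(3*t) - 5*t*exp(3*t), -t^2*exp(3*t)/2 + 2*t*exp(3*t) + exp(3*t), -t^2*exp(3*t)/2 + 2*t*exp(3*t)]
  [-t^2*exp(3*t) + t*exp(3*t), t^2*exp(3*t)/2, t^2*exp(3*t)/2 + exp(3*t)]

Strategy: write A = P · J · P⁻¹ where J is a Jordan canonical form, so e^{tA} = P · e^{tJ} · P⁻¹, and e^{tJ} can be computed block-by-block.

A has Jordan form
J =
  [3, 1, 0]
  [0, 3, 1]
  [0, 0, 3]
(up to reordering of blocks).

Per-block formulas:
  For a 3×3 Jordan block J_3(3): exp(t · J_3(3)) = e^(3t)·(I + t·N + (t^2/2)·N^2), where N is the 3×3 nilpotent shift.

After assembling e^{tJ} and conjugating by P, we get:

e^{tA} =
  [-2*t*exp(3*t) + exp(3*t), t*exp(3*t), t*exp(3*t)]
  [t^2*exp(3*t) - 5*t*exp(3*t), -t^2*exp(3*t)/2 + 2*t*exp(3*t) + exp(3*t), -t^2*exp(3*t)/2 + 2*t*exp(3*t)]
  [-t^2*exp(3*t) + t*exp(3*t), t^2*exp(3*t)/2, t^2*exp(3*t)/2 + exp(3*t)]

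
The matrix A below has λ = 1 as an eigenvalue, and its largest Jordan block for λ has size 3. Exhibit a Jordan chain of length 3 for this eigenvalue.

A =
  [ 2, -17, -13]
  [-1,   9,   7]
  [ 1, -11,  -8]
A Jordan chain for λ = 1 of length 3:
v_1 = (5, -2, 3)ᵀ
v_2 = (1, -1, 1)ᵀ
v_3 = (1, 0, 0)ᵀ

Let N = A − (1)·I. We want v_3 with N^3 v_3 = 0 but N^2 v_3 ≠ 0; then v_{j-1} := N · v_j for j = 3, …, 2.

Pick v_3 = (1, 0, 0)ᵀ.
Then v_2 = N · v_3 = (1, -1, 1)ᵀ.
Then v_1 = N · v_2 = (5, -2, 3)ᵀ.

Sanity check: (A − (1)·I) v_1 = (0, 0, 0)ᵀ = 0. ✓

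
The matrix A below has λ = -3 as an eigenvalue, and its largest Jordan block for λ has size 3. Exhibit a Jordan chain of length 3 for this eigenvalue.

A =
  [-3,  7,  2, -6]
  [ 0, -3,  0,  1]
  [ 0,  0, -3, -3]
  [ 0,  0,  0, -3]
A Jordan chain for λ = -3 of length 3:
v_1 = (1, 0, 0, 0)ᵀ
v_2 = (-6, 1, -3, 0)ᵀ
v_3 = (0, 0, 0, 1)ᵀ

Let N = A − (-3)·I. We want v_3 with N^3 v_3 = 0 but N^2 v_3 ≠ 0; then v_{j-1} := N · v_j for j = 3, …, 2.

Pick v_3 = (0, 0, 0, 1)ᵀ.
Then v_2 = N · v_3 = (-6, 1, -3, 0)ᵀ.
Then v_1 = N · v_2 = (1, 0, 0, 0)ᵀ.

Sanity check: (A − (-3)·I) v_1 = (0, 0, 0, 0)ᵀ = 0. ✓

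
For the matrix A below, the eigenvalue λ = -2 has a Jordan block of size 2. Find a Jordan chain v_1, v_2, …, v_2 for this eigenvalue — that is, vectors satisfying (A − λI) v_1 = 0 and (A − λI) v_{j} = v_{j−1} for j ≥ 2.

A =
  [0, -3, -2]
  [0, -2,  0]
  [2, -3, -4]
A Jordan chain for λ = -2 of length 2:
v_1 = (2, 0, 2)ᵀ
v_2 = (1, 0, 0)ᵀ

Let N = A − (-2)·I. We want v_2 with N^2 v_2 = 0 but N^1 v_2 ≠ 0; then v_{j-1} := N · v_j for j = 2, …, 2.

Pick v_2 = (1, 0, 0)ᵀ.
Then v_1 = N · v_2 = (2, 0, 2)ᵀ.

Sanity check: (A − (-2)·I) v_1 = (0, 0, 0)ᵀ = 0. ✓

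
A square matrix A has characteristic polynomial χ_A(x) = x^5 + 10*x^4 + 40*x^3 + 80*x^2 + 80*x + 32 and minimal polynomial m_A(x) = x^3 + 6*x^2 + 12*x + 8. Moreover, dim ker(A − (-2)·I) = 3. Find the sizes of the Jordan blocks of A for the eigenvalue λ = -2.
Block sizes for λ = -2: [3, 1, 1]

Step 1 — from the characteristic polynomial, algebraic multiplicity of λ = -2 is 5. From dim ker(A − (-2)·I) = 3, there are exactly 3 Jordan blocks for λ = -2.
Step 2 — from the minimal polynomial, the factor (x + 2)^3 tells us the largest block for λ = -2 has size 3.
Step 3 — with total size 5, 3 blocks, and largest block 3, the block sizes (in nonincreasing order) are [3, 1, 1].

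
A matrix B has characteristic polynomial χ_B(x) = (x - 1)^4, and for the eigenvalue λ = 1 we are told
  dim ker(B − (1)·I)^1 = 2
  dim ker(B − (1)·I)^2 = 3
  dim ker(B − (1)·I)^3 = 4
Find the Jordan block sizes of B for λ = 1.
Block sizes for λ = 1: [3, 1]

From the dimensions of kernels of powers, the number of Jordan blocks of size at least j is d_j − d_{j−1} where d_j = dim ker(N^j) (with d_0 = 0). Computing the differences gives [2, 1, 1].
The number of blocks of size exactly k is (#blocks of size ≥ k) − (#blocks of size ≥ k + 1), so the partition is: 1 block(s) of size 1, 1 block(s) of size 3.
In nonincreasing order the block sizes are [3, 1].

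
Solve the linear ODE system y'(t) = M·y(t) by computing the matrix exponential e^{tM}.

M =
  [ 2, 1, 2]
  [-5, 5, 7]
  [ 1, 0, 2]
e^{tM} =
  [-t^2*exp(3*t) - t*exp(3*t) + exp(3*t), t^2*exp(3*t)/2 + t*exp(3*t), 3*t^2*exp(3*t)/2 + 2*t*exp(3*t)]
  [t^2*exp(3*t) - 5*t*exp(3*t), -t^2*exp(3*t)/2 + 2*t*exp(3*t) + exp(3*t), -3*t^2*exp(3*t)/2 + 7*t*exp(3*t)]
  [-t^2*exp(3*t) + t*exp(3*t), t^2*exp(3*t)/2, 3*t^2*exp(3*t)/2 - t*exp(3*t) + exp(3*t)]

Strategy: write M = P · J · P⁻¹ where J is a Jordan canonical form, so e^{tM} = P · e^{tJ} · P⁻¹, and e^{tJ} can be computed block-by-block.

M has Jordan form
J =
  [3, 1, 0]
  [0, 3, 1]
  [0, 0, 3]
(up to reordering of blocks).

Per-block formulas:
  For a 3×3 Jordan block J_3(3): exp(t · J_3(3)) = e^(3t)·(I + t·N + (t^2/2)·N^2), where N is the 3×3 nilpotent shift.

After assembling e^{tJ} and conjugating by P, we get:

e^{tM} =
  [-t^2*exp(3*t) - t*exp(3*t) + exp(3*t), t^2*exp(3*t)/2 + t*exp(3*t), 3*t^2*exp(3*t)/2 + 2*t*exp(3*t)]
  [t^2*exp(3*t) - 5*t*exp(3*t), -t^2*exp(3*t)/2 + 2*t*exp(3*t) + exp(3*t), -3*t^2*exp(3*t)/2 + 7*t*exp(3*t)]
  [-t^2*exp(3*t) + t*exp(3*t), t^2*exp(3*t)/2, 3*t^2*exp(3*t)/2 - t*exp(3*t) + exp(3*t)]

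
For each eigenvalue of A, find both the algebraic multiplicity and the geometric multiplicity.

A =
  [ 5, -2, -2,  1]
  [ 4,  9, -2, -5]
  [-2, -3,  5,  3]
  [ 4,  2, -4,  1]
λ = 5: alg = 4, geom = 2

Step 1 — factor the characteristic polynomial to read off the algebraic multiplicities:
  χ_A(x) = (x - 5)^4

Step 2 — compute geometric multiplicities via the rank-nullity identity g(λ) = n − rank(A − λI):
  rank(A − (5)·I) = 2, so dim ker(A − (5)·I) = n − 2 = 2

Summary:
  λ = 5: algebraic multiplicity = 4, geometric multiplicity = 2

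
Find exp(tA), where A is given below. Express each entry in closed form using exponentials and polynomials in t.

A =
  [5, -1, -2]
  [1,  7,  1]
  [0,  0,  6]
e^{tA} =
  [-t*exp(6*t) + exp(6*t), -t*exp(6*t), t^2*exp(6*t)/2 - 2*t*exp(6*t)]
  [t*exp(6*t), t*exp(6*t) + exp(6*t), -t^2*exp(6*t)/2 + t*exp(6*t)]
  [0, 0, exp(6*t)]

Strategy: write A = P · J · P⁻¹ where J is a Jordan canonical form, so e^{tA} = P · e^{tJ} · P⁻¹, and e^{tJ} can be computed block-by-block.

A has Jordan form
J =
  [6, 1, 0]
  [0, 6, 1]
  [0, 0, 6]
(up to reordering of blocks).

Per-block formulas:
  For a 3×3 Jordan block J_3(6): exp(t · J_3(6)) = e^(6t)·(I + t·N + (t^2/2)·N^2), where N is the 3×3 nilpotent shift.

After assembling e^{tJ} and conjugating by P, we get:

e^{tA} =
  [-t*exp(6*t) + exp(6*t), -t*exp(6*t), t^2*exp(6*t)/2 - 2*t*exp(6*t)]
  [t*exp(6*t), t*exp(6*t) + exp(6*t), -t^2*exp(6*t)/2 + t*exp(6*t)]
  [0, 0, exp(6*t)]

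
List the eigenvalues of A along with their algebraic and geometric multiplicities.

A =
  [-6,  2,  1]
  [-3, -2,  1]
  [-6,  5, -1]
λ = -3: alg = 3, geom = 1

Step 1 — factor the characteristic polynomial to read off the algebraic multiplicities:
  χ_A(x) = (x + 3)^3

Step 2 — compute geometric multiplicities via the rank-nullity identity g(λ) = n − rank(A − λI):
  rank(A − (-3)·I) = 2, so dim ker(A − (-3)·I) = n − 2 = 1

Summary:
  λ = -3: algebraic multiplicity = 3, geometric multiplicity = 1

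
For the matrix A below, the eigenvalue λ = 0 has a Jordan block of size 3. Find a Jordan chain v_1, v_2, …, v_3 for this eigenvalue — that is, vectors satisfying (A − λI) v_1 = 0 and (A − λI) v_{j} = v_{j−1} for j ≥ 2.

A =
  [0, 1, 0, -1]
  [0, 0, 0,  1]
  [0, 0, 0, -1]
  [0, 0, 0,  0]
A Jordan chain for λ = 0 of length 3:
v_1 = (1, 0, 0, 0)ᵀ
v_2 = (-1, 1, -1, 0)ᵀ
v_3 = (0, 0, 0, 1)ᵀ

Let N = A − (0)·I. We want v_3 with N^3 v_3 = 0 but N^2 v_3 ≠ 0; then v_{j-1} := N · v_j for j = 3, …, 2.

Pick v_3 = (0, 0, 0, 1)ᵀ.
Then v_2 = N · v_3 = (-1, 1, -1, 0)ᵀ.
Then v_1 = N · v_2 = (1, 0, 0, 0)ᵀ.

Sanity check: (A − (0)·I) v_1 = (0, 0, 0, 0)ᵀ = 0. ✓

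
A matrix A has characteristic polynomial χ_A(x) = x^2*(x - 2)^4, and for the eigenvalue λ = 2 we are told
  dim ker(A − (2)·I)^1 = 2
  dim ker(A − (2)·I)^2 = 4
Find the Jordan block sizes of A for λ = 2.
Block sizes for λ = 2: [2, 2]

From the dimensions of kernels of powers, the number of Jordan blocks of size at least j is d_j − d_{j−1} where d_j = dim ker(N^j) (with d_0 = 0). Computing the differences gives [2, 2].
The number of blocks of size exactly k is (#blocks of size ≥ k) − (#blocks of size ≥ k + 1), so the partition is: 2 block(s) of size 2.
In nonincreasing order the block sizes are [2, 2].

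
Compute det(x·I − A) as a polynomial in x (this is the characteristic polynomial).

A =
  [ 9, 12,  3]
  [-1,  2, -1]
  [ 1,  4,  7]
x^3 - 18*x^2 + 108*x - 216

Expanding det(x·I − A) (e.g. by cofactor expansion or by noting that A is similar to its Jordan form J, which has the same characteristic polynomial as A) gives
  χ_A(x) = x^3 - 18*x^2 + 108*x - 216
which factors as (x - 6)^3. The eigenvalues (with algebraic multiplicities) are λ = 6 with multiplicity 3.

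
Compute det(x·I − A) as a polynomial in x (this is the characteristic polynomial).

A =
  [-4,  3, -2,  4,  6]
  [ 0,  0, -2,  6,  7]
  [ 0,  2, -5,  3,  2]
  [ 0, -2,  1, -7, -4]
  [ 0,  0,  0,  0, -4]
x^5 + 20*x^4 + 160*x^3 + 640*x^2 + 1280*x + 1024

Expanding det(x·I − A) (e.g. by cofactor expansion or by noting that A is similar to its Jordan form J, which has the same characteristic polynomial as A) gives
  χ_A(x) = x^5 + 20*x^4 + 160*x^3 + 640*x^2 + 1280*x + 1024
which factors as (x + 4)^5. The eigenvalues (with algebraic multiplicities) are λ = -4 with multiplicity 5.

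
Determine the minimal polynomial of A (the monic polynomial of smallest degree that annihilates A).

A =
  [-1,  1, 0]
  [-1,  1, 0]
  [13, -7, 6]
x^3 - 6*x^2

The characteristic polynomial is χ_A(x) = x^2*(x - 6), so the eigenvalues are known. The minimal polynomial is
  m_A(x) = Π_λ (x − λ)^{k_λ}
where k_λ is the size of the *largest* Jordan block for λ (equivalently, the smallest k with (A − λI)^k v = 0 for every generalised eigenvector v of λ).

  λ = 0: largest Jordan block has size 2, contributing (x − 0)^2
  λ = 6: largest Jordan block has size 1, contributing (x − 6)

So m_A(x) = x^2*(x - 6) = x^3 - 6*x^2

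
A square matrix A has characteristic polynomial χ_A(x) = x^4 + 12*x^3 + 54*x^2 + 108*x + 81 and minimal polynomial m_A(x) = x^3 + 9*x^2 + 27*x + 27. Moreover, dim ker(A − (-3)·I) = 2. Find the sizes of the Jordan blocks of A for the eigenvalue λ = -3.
Block sizes for λ = -3: [3, 1]

Step 1 — from the characteristic polynomial, algebraic multiplicity of λ = -3 is 4. From dim ker(A − (-3)·I) = 2, there are exactly 2 Jordan blocks for λ = -3.
Step 2 — from the minimal polynomial, the factor (x + 3)^3 tells us the largest block for λ = -3 has size 3.
Step 3 — with total size 4, 2 blocks, and largest block 3, the block sizes (in nonincreasing order) are [3, 1].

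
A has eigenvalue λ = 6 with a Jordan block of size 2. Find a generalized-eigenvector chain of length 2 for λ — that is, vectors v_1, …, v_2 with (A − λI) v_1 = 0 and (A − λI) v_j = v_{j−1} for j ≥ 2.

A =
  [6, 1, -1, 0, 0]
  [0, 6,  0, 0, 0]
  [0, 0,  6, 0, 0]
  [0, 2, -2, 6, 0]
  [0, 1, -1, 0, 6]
A Jordan chain for λ = 6 of length 2:
v_1 = (1, 0, 0, 2, 1)ᵀ
v_2 = (0, 1, 0, 0, 0)ᵀ

Let N = A − (6)·I. We want v_2 with N^2 v_2 = 0 but N^1 v_2 ≠ 0; then v_{j-1} := N · v_j for j = 2, …, 2.

Pick v_2 = (0, 1, 0, 0, 0)ᵀ.
Then v_1 = N · v_2 = (1, 0, 0, 2, 1)ᵀ.

Sanity check: (A − (6)·I) v_1 = (0, 0, 0, 0, 0)ᵀ = 0. ✓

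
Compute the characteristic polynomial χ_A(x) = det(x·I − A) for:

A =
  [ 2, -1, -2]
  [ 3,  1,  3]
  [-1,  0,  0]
x^3 - 3*x^2 + 3*x - 1

Expanding det(x·I − A) (e.g. by cofactor expansion or by noting that A is similar to its Jordan form J, which has the same characteristic polynomial as A) gives
  χ_A(x) = x^3 - 3*x^2 + 3*x - 1
which factors as (x - 1)^3. The eigenvalues (with algebraic multiplicities) are λ = 1 with multiplicity 3.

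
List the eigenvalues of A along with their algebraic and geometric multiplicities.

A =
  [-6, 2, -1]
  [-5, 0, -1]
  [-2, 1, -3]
λ = -3: alg = 3, geom = 1

Step 1 — factor the characteristic polynomial to read off the algebraic multiplicities:
  χ_A(x) = (x + 3)^3

Step 2 — compute geometric multiplicities via the rank-nullity identity g(λ) = n − rank(A − λI):
  rank(A − (-3)·I) = 2, so dim ker(A − (-3)·I) = n − 2 = 1

Summary:
  λ = -3: algebraic multiplicity = 3, geometric multiplicity = 1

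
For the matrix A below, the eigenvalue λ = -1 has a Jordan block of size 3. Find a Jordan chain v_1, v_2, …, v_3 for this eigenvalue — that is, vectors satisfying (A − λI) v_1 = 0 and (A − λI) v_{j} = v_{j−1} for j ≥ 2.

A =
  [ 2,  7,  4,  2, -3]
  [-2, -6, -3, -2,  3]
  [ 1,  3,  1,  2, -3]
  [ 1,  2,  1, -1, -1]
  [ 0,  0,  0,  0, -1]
A Jordan chain for λ = -1 of length 3:
v_1 = (1, -1, 1, 0, 0)ᵀ
v_2 = (3, -2, 1, 1, 0)ᵀ
v_3 = (1, 0, 0, 0, 0)ᵀ

Let N = A − (-1)·I. We want v_3 with N^3 v_3 = 0 but N^2 v_3 ≠ 0; then v_{j-1} := N · v_j for j = 3, …, 2.

Pick v_3 = (1, 0, 0, 0, 0)ᵀ.
Then v_2 = N · v_3 = (3, -2, 1, 1, 0)ᵀ.
Then v_1 = N · v_2 = (1, -1, 1, 0, 0)ᵀ.

Sanity check: (A − (-1)·I) v_1 = (0, 0, 0, 0, 0)ᵀ = 0. ✓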